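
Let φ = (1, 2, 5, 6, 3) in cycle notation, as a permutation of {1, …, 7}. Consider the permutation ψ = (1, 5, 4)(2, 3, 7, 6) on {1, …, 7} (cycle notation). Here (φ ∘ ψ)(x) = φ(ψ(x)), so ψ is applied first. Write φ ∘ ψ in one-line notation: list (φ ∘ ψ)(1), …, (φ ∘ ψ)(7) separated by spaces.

6 1 7 2 4 5 3

(φ ∘ ψ)(x) = φ(ψ(x)). Computing each image: φ(ψ(1)) = φ(5) = 6, φ(ψ(2)) = φ(3) = 1, φ(ψ(3)) = φ(7) = 7, φ(ψ(4)) = φ(1) = 2, φ(ψ(5)) = φ(4) = 4, φ(ψ(6)) = φ(2) = 5, φ(ψ(7)) = φ(6) = 3.
Hence φ ∘ ψ = [6 1 7 2 4 5 3].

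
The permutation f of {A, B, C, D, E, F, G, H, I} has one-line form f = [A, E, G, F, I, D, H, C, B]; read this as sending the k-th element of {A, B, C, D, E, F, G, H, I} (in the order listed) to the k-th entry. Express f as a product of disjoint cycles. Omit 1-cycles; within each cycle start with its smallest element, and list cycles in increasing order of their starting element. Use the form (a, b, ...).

Iterating f from B gives B → E → I → B; that is the 3-cycle (B, E, I).
Repeating from the next unused element and collecting all non-trivial cycles gives (B, E, I)(C, G, H)(D, F).

(B, E, I)(C, G, H)(D, F)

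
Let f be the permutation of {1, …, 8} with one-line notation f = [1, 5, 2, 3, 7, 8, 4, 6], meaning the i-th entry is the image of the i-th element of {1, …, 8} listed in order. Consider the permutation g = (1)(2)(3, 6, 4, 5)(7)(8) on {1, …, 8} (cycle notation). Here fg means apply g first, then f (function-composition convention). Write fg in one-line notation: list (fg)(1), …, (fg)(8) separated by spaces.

1 5 8 7 2 3 4 6

(fg)(x) = f(g(x)). Computing each image: f(g(1)) = f(1) = 1, f(g(2)) = f(2) = 5, f(g(3)) = f(6) = 8, f(g(4)) = f(5) = 7, f(g(5)) = f(3) = 2, f(g(6)) = f(4) = 3, f(g(7)) = f(7) = 4, f(g(8)) = f(8) = 6.
Hence fg = [1 5 8 7 2 3 4 6].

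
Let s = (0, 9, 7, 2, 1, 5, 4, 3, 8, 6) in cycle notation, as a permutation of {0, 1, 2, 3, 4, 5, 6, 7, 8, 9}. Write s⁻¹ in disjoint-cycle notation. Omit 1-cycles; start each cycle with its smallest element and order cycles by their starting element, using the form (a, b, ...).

(0, 6, 8, 3, 4, 5, 1, 2, 7, 9)

If s sends a → b within a cycle, s⁻¹ sends b → a; equivalently, reverse each cycle.
Reversing each cycle of s and rotating so the smallest element leads gives (0, 6, 8, 3, 4, 5, 1, 2, 7, 9).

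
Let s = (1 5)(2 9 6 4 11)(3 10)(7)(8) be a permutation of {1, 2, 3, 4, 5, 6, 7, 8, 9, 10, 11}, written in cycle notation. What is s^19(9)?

2

9 lies in the 5-cycle (2 9 6 4 11).
Powers repeat with period 5 on this cycle, and 19 mod 5 = 4, so s^19(9) = s^4(9).
Stepping 4 places around the cycle: 9 → 6 → 4 → 11 → 2.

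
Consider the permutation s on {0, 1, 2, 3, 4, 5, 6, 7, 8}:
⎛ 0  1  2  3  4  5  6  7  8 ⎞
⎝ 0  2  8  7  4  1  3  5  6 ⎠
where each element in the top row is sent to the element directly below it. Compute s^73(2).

Tracing 2 → 8 → … returns to 2 after 7 steps, so 2 lies in a 7-cycle (1 2 8 6 3 7 5).
Powers repeat with period 7 on this cycle, and 73 mod 7 = 3, so s^73(2) = s^3(2).
Stepping 3 places around the cycle: 2 → 8 → 6 → 3.

3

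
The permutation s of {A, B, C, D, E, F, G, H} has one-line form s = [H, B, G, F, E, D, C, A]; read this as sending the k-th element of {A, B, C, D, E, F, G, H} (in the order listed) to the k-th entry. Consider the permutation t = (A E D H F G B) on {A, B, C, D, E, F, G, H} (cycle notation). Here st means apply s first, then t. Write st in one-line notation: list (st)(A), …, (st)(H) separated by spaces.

For each element, apply s then t: A → H → F; B → B → A; C → G → B; D → F → G; E → E → D; F → D → H; G → C → C; H → A → E.
Collecting the images, st = [F A B G D H C E].

F A B G D H C E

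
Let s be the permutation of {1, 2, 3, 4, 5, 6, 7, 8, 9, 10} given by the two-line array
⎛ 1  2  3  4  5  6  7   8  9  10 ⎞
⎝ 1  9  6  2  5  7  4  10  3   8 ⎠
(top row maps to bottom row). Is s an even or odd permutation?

In disjoint-cycle form the cycle lengths are 6, 2, 1, 1.
A cycle is odd iff its length is even; s has 2 even-length cycles, so sgn(s) = (−1)^2 and s is even.

even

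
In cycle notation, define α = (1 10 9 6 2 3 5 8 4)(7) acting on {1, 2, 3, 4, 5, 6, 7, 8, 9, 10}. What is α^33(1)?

5

1 lies in the 9-cycle (1 10 9 6 2 3 5 8 4).
Since the cycle has length 9, α^33 acts on it the same as α^6 (33 mod 9 = 6).
Advancing 6 steps from 1: 1 → 10 → 9 → 6 → 2 → 3 → 5.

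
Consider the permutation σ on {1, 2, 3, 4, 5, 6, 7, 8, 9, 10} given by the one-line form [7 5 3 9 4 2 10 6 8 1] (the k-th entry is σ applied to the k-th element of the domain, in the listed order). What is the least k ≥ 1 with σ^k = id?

6

The disjoint-cycle form of σ has cycle lengths 6, 3, 1.
The order is lcm(6, 3) = 6.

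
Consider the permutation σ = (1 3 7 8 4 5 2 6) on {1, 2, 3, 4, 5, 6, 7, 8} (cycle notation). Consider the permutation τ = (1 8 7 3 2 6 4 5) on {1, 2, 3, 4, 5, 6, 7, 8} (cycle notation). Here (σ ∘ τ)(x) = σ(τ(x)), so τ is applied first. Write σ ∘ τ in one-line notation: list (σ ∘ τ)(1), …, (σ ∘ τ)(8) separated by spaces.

4 1 6 2 3 5 7 8

(σ ∘ τ)(x) = σ(τ(x)). Computing each image: σ(τ(1)) = σ(8) = 4, σ(τ(2)) = σ(6) = 1, σ(τ(3)) = σ(2) = 6, σ(τ(4)) = σ(5) = 2, σ(τ(5)) = σ(1) = 3, σ(τ(6)) = σ(4) = 5, σ(τ(7)) = σ(3) = 7, σ(τ(8)) = σ(7) = 8.
Hence σ ∘ τ = [4 1 6 2 3 5 7 8].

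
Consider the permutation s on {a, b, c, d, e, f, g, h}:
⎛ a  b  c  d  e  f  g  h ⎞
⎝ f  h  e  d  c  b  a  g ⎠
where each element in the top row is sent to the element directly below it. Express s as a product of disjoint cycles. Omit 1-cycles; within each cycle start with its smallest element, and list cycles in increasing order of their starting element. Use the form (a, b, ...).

(a, f, b, h, g)(c, e)

From a: a → f → b → h → g → a, closing the cycle (a, f, b, h, g).
Continuing from each remaining unvisited element yields (a, f, b, h, g)(c, e).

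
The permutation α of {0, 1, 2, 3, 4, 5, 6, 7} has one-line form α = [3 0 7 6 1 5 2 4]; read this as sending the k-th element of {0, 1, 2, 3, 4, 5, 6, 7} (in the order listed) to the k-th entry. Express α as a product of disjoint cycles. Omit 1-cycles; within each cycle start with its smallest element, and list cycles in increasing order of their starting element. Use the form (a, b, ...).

(0, 3, 6, 2, 7, 4, 1)

Iterating α from 0 gives 0 → 3 → 6 → 2 → 7 → 4 → 1 → 0; that is the 7-cycle (0, 3, 6, 2, 7, 4, 1).
Continuing from each remaining unvisited element yields (0, 3, 6, 2, 7, 4, 1).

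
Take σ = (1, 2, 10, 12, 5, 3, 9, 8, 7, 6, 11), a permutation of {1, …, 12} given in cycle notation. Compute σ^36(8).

11

8 lies in the 11-cycle (1, 2, 10, 12, 5, 3, 9, 8, 7, 6, 11).
Since the cycle has length 11, σ^36 acts on it the same as σ^3 (36 mod 11 = 3).
Stepping 3 places around the cycle: 8 → 7 → 6 → 11.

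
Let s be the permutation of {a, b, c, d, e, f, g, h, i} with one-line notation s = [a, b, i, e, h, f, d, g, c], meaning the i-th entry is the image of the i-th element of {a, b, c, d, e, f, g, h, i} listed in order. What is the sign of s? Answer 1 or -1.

In disjoint-cycle form the cycle lengths are 4, 2, 1, 1, 1.
A cycle is odd iff its length is even; s has 2 even-length cycles, so sgn(s) = (−1)^2 and s is even.

1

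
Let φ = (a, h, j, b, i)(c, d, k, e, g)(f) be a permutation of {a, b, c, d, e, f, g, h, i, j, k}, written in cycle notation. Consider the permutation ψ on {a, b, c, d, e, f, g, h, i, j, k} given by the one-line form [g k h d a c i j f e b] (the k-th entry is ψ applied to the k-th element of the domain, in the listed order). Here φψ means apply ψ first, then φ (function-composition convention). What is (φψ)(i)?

f

First apply ψ: ψ(i) = f, then φ(f) = f. Thus (φψ)(i) = f.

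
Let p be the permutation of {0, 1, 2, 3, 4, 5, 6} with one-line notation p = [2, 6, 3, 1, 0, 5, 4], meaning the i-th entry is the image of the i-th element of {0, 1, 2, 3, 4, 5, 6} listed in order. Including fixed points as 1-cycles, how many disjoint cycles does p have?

2

The cycle decomposition is (0 2 3 1 6 4)(5), which has 2 cycles (counting 1-cycles).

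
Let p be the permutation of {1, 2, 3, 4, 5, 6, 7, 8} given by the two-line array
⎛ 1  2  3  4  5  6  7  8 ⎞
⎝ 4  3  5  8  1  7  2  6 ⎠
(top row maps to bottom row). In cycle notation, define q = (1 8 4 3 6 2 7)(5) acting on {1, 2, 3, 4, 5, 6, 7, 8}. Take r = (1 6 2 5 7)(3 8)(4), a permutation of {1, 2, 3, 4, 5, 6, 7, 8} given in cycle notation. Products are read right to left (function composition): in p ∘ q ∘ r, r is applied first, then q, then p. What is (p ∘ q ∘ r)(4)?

5

(p ∘ q ∘ r)(4) = p(q(r(4))). r(4) = 4, then q(4) = 3, then p(3) = 5, so the result is 5.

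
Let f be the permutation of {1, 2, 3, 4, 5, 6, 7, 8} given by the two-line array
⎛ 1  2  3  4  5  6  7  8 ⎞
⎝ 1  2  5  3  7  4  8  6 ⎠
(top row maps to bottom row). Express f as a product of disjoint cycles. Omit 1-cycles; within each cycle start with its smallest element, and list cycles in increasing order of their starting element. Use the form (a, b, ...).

From 3: 3 → 5 → 7 → 8 → 6 → 4 → 3, closing the cycle (3, 5, 7, 8, 6, 4).
Repeating from the next unused element and collecting all non-trivial cycles gives (3, 5, 7, 8, 6, 4).

(3, 5, 7, 8, 6, 4)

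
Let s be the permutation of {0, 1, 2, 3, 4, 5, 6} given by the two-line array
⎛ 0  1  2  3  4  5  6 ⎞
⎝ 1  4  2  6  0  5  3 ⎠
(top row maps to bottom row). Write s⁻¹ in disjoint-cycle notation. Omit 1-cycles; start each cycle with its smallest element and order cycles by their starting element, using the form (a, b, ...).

The cycle decomposition of s is (0, 1, 4)(3, 6).
The inverse reverses every cycle; in canonical form, s⁻¹ = (0, 4, 1)(3, 6).

(0, 4, 1)(3, 6)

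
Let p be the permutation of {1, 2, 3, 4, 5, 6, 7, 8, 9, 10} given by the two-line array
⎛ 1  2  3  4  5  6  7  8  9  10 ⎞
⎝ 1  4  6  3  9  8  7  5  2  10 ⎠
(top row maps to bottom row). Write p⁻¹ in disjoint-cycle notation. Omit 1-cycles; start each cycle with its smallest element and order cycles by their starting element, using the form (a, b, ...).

(2, 9, 5, 8, 6, 3, 4)

The cycle decomposition of p is (2, 4, 3, 6, 8, 5, 9).
Reversing each cycle (and rotating so the smallest element leads) gives p⁻¹ = (2, 9, 5, 8, 6, 3, 4).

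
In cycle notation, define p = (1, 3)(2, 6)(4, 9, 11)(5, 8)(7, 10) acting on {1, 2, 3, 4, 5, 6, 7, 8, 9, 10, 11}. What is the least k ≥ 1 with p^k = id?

6

The disjoint cycles have lengths 3, 2, 2, 2, 2.
Since disjoint cycles commute, ord(p) = lcm(3, 2, 2, 2, 2) = 6.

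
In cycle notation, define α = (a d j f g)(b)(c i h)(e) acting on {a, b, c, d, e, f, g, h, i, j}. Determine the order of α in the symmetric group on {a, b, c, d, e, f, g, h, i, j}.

15

The cycle type of α is (5, 3, 1, 1).
The order is lcm(5, 3) = 15.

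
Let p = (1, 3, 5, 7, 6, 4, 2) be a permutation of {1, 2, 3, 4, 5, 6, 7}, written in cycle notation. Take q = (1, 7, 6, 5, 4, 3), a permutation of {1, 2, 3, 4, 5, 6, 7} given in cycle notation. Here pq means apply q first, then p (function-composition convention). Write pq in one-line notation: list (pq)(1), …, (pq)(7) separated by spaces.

6 1 3 5 2 7 4

For each element, apply q then p: 1 → 7 → 6; 2 → 2 → 1; 3 → 1 → 3; 4 → 3 → 5; 5 → 4 → 2; 6 → 5 → 7; 7 → 6 → 4.
Collecting the images, pq = [6 1 3 5 2 7 4].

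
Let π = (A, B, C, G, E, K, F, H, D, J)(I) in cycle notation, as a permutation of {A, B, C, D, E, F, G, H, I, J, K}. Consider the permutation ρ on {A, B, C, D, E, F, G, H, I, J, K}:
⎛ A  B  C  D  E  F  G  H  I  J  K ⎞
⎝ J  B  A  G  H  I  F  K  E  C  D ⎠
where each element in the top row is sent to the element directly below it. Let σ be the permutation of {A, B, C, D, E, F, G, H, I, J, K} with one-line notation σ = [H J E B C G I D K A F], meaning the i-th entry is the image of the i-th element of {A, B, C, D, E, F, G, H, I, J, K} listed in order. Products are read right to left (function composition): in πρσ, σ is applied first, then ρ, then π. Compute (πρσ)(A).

Chase A: σ(A) = H; ρ(H) = K; π(K) = F. Hence (πρσ)(A) = F.

F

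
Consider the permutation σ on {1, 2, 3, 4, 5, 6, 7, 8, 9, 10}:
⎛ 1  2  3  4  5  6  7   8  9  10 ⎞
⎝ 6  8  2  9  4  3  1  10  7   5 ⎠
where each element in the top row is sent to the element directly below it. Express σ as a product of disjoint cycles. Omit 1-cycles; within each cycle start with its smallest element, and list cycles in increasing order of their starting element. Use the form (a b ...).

(1 6 3 2 8 10 5 4 9 7)

Iterating σ from 1 gives 1 → 6 → 3 → 2 → 8 → 10 → 5 → 4 → 9 → 7 → 1; that is the 10-cycle (1 6 3 2 8 10 5 4 9 7).
Continuing from each remaining unvisited element yields (1 6 3 2 8 10 5 4 9 7).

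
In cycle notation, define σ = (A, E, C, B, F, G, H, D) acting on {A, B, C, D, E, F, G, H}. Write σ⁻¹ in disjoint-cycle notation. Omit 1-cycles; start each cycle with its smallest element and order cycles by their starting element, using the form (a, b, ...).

The inverse reverses each cycle.
Reversing each cycle of σ and rotating so the smallest element leads gives (A, D, H, G, F, B, C, E).

(A, D, H, G, F, B, C, E)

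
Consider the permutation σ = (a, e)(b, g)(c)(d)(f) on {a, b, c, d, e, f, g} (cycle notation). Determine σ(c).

c

The 1-cycle (c) fixes c, so σ(c) = c.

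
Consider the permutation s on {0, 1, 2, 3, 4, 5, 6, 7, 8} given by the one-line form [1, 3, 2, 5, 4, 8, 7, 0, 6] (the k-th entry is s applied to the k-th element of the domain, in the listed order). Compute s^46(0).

8

Tracing 0 → 1 → … returns to 0 after 7 steps, so 0 lies in a 7-cycle (0, 1, 3, 5, 8, 6, 7).
On a 7-cycle, s^7 is the identity, so s^46 = s^4 there (46 ≡ 4 mod 7).
Advancing 4 steps from 0: 0 → 1 → 3 → 5 → 8.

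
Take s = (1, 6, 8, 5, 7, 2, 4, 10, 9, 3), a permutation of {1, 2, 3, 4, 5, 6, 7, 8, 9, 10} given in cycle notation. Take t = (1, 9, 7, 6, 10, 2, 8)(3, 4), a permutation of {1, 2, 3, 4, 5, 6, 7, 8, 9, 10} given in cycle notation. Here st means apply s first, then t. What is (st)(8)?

5

(st)(8) = t(s(8)). s(8) = 5, then t(5) = 5. So (st)(8) = 5.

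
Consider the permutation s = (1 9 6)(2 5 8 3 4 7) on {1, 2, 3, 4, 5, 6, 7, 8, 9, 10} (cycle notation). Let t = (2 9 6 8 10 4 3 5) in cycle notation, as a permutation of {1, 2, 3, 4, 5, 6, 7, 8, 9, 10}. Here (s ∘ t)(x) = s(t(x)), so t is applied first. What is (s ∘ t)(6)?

3

t(6) = 8, then s(8) = 3; composing gives (s ∘ t)(6) = 3.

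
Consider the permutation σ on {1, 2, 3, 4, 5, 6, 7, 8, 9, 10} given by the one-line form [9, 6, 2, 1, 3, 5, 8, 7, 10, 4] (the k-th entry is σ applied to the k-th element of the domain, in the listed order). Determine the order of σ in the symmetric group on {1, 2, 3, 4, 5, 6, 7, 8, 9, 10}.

The disjoint-cycle form of σ has cycle lengths 4, 4, 2.
The order of σ is the least common multiple of its cycle lengths: lcm(4, 4, 2) = 4.

4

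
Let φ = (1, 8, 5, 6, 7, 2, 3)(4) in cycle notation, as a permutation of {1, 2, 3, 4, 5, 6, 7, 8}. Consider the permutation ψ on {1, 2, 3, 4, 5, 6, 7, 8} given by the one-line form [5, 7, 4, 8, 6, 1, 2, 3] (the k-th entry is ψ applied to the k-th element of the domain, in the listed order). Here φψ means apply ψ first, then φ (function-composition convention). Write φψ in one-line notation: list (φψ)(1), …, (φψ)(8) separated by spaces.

6 2 4 5 7 8 3 1

For each element, apply ψ then φ: 1 → 5 → 6; 2 → 7 → 2; 3 → 4 → 4; 4 → 8 → 5; 5 → 6 → 7; 6 → 1 → 8; 7 → 2 → 3; 8 → 3 → 1.
So φψ in one-line form is 6 2 4 5 7 8 3 1.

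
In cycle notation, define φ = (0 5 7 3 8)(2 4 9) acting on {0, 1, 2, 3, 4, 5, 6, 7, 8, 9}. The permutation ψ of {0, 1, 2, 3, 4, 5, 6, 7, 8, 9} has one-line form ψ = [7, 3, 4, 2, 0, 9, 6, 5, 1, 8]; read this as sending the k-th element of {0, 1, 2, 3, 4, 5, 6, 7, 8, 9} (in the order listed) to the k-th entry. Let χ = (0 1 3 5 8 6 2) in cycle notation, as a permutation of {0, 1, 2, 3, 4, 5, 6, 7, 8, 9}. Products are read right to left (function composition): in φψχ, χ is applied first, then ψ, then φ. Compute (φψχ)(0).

Apply the permutations in order: χ(0) = 1, then ψ(1) = 3, then φ(3) = 8. So (φψχ)(0) = 8.

8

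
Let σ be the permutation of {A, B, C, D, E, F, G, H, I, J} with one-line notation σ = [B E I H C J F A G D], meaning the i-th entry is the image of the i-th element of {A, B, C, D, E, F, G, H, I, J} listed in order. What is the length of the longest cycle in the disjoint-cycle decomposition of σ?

Decomposing into disjoint cycles gives (A B E C I G F J D H); the longest has length 10.

10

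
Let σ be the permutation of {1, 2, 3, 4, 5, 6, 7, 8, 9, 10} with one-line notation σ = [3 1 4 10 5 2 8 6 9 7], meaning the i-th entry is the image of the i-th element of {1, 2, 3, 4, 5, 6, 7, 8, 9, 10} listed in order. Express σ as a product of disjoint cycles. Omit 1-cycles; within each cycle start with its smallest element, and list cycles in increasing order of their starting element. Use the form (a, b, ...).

Iterating σ from 1 gives 1 → 3 → 4 → 10 → 7 → 8 → 6 → 2 → 1; that is the 8-cycle (1, 3, 4, 10, 7, 8, 6, 2).
Continuing from each remaining unvisited element yields (1, 3, 4, 10, 7, 8, 6, 2).

(1, 3, 4, 10, 7, 8, 6, 2)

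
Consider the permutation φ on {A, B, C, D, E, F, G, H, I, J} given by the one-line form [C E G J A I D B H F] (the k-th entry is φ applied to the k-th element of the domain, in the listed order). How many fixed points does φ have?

No element satisfies φ(x) = x, so there are 0 fixed points.

0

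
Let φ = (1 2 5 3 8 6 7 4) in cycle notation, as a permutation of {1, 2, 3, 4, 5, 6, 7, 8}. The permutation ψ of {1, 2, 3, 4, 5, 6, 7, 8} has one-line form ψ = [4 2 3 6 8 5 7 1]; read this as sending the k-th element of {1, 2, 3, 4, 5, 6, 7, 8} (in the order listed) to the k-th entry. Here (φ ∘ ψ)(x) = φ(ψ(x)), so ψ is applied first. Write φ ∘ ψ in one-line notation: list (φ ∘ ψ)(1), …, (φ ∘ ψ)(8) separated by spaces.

1 5 8 7 6 3 4 2

(φ ∘ ψ)(x) = φ(ψ(x)). Computing each image: φ(ψ(1)) = φ(4) = 1, φ(ψ(2)) = φ(2) = 5, φ(ψ(3)) = φ(3) = 8, φ(ψ(4)) = φ(6) = 7, φ(ψ(5)) = φ(8) = 6, φ(ψ(6)) = φ(5) = 3, φ(ψ(7)) = φ(7) = 4, φ(ψ(8)) = φ(1) = 2.
Hence φ ∘ ψ = [1 5 8 7 6 3 4 2].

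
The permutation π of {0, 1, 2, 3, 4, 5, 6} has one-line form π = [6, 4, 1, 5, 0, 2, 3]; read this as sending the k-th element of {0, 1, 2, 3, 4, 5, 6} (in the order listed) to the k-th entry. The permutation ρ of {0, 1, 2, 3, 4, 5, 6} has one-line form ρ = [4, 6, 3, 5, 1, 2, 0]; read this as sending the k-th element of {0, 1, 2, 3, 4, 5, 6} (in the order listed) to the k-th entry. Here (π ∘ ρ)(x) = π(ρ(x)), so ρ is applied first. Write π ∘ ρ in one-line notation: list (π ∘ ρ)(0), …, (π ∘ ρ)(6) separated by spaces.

0 3 5 2 4 1 6

Chase each element through ρ then π: 0 → 4 → 0; 1 → 6 → 3; 2 → 3 → 5; 3 → 5 → 2; 4 → 1 → 4; 5 → 2 → 1; 6 → 0 → 6.
So π ∘ ρ in one-line form is 0 3 5 2 4 1 6.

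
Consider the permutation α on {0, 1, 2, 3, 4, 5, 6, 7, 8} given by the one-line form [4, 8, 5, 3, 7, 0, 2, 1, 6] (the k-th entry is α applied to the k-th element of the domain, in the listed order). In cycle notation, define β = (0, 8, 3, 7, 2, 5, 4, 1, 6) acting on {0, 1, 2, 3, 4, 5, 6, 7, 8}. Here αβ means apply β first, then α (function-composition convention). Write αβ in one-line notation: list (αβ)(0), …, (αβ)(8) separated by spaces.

6 2 0 1 8 7 4 5 3

Chase each element through β then α: 0 → 8 → 6; 1 → 6 → 2; 2 → 5 → 0; 3 → 7 → 1; 4 → 1 → 8; 5 → 4 → 7; 6 → 0 → 4; 7 → 2 → 5; 8 → 3 → 3.
Collecting the images, αβ = [6 2 0 1 8 7 4 5 3].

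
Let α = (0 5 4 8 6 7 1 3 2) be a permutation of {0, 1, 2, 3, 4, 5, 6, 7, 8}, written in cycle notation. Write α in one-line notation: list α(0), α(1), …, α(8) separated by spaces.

Reading each image from the cycles: 0→5, 1→3, 2→0, 3→2, 4→8, 5→4, 6→7, 7→1, 8→6.
So the one-line form is 5 3 0 2 8 4 7 1 6.

5 3 0 2 8 4 7 1 6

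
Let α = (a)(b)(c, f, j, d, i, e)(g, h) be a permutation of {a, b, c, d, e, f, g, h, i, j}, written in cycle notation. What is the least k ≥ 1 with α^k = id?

The disjoint cycles have lengths 6, 2, 1, 1.
The order of α is the least common multiple of its cycle lengths: lcm(6, 2) = 6.

6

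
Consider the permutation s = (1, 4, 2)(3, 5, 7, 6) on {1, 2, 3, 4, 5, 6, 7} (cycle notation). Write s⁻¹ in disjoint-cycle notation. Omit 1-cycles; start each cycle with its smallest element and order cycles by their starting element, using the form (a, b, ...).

The inverse reverses each cycle.
Reversing each cycle of s and rotating so the smallest element leads gives (1, 2, 4)(3, 6, 7, 5).

(1, 2, 4)(3, 6, 7, 5)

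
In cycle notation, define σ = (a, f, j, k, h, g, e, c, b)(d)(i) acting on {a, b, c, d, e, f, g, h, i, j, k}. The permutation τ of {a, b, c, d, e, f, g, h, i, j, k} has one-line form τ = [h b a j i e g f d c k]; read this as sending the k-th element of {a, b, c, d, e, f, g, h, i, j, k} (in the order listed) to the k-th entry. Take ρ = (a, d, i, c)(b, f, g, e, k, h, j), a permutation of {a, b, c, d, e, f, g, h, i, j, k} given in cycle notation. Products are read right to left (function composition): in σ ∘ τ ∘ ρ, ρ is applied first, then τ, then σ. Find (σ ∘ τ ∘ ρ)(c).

(σ ∘ τ ∘ ρ)(c) = σ(τ(ρ(c))). ρ(c) = a, then τ(a) = h, then σ(h) = g, so the result is g.

g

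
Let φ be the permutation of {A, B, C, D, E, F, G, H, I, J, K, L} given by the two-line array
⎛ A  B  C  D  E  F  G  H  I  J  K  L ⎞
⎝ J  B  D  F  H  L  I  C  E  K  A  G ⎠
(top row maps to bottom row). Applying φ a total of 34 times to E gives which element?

Tracing E → H → … returns to E after 8 steps, so E lies in an 8-cycle (C D F L G I E H).
On an 8-cycle, φ^8 is the identity, so φ^34 = φ^2 there (34 ≡ 2 mod 8).
Stepping 2 places around the cycle: E → H → C.

C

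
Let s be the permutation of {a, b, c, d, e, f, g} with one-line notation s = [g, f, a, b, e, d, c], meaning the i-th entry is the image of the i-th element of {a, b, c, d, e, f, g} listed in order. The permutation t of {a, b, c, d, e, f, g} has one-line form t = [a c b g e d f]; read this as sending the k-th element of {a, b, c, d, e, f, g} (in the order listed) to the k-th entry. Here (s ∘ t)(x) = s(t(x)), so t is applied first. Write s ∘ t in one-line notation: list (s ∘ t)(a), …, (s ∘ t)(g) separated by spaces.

Chase each element through t then s: a → a → g; b → c → a; c → b → f; d → g → c; e → e → e; f → d → b; g → f → d.
So s ∘ t in one-line form is g a f c e b d.

g a f c e b d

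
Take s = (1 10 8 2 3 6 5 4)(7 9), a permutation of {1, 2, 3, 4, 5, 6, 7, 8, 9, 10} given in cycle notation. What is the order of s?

The disjoint cycles have lengths 8, 2.
The order of s is the least common multiple of its cycle lengths: lcm(8, 2) = 8.

8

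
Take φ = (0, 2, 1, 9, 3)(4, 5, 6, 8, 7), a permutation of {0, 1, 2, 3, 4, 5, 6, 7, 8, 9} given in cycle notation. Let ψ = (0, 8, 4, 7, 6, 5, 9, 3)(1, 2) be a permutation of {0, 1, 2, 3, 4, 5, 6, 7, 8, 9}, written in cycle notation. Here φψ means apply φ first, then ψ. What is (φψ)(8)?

First apply φ: φ(8) = 7, then ψ(7) = 6. Thus (φψ)(8) = 6.

6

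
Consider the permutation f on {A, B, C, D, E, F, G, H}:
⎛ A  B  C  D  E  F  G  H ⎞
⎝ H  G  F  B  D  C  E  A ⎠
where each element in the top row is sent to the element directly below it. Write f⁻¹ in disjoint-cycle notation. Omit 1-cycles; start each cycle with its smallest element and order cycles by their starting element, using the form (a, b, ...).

The cycle decomposition of f is (A, H)(B, G, E, D)(C, F).
The inverse reverses every cycle; in canonical form, f⁻¹ = (A, H)(B, D, E, G)(C, F).

(A, H)(B, D, E, G)(C, F)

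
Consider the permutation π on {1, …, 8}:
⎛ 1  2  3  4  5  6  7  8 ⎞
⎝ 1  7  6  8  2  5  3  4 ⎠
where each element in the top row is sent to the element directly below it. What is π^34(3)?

7

Tracing 3 → 6 → … returns to 3 after 5 steps, so 3 lies in a 5-cycle (2, 7, 3, 6, 5).
On a 5-cycle, π^5 is the identity, so π^34 = π^4 there (34 ≡ 4 mod 5).
Advancing 4 steps from 3: 3 → 6 → 5 → 2 → 7.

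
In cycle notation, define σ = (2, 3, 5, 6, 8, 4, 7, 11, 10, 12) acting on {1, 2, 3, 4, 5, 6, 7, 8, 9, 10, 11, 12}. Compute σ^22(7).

10

7 lies in the 10-cycle (2, 3, 5, 6, 8, 4, 7, 11, 10, 12).
On a 10-cycle, σ^10 is the identity, so σ^22 = σ^2 there (22 ≡ 2 mod 10).
Stepping 2 places around the cycle: 7 → 11 → 10.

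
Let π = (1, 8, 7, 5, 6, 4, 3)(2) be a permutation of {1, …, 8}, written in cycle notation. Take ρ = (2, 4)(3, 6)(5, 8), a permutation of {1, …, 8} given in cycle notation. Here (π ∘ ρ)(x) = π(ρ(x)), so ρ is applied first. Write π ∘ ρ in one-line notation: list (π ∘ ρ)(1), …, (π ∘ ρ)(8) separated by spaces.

8 3 4 2 7 1 5 6

Chase each element through ρ then π: 1 → 1 → 8; 2 → 4 → 3; 3 → 6 → 4; 4 → 2 → 2; 5 → 8 → 7; 6 → 3 → 1; 7 → 7 → 5; 8 → 5 → 6.
Collecting the images, π ∘ ρ = [8 3 4 2 7 1 5 6].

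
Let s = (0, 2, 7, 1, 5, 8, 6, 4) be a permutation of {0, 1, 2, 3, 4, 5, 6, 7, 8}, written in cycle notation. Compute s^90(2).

2 lies in the 8-cycle (0, 2, 7, 1, 5, 8, 6, 4).
Powers repeat with period 8 on this cycle, and 90 mod 8 = 2, so s^90(2) = s^2(2).
Stepping 2 places around the cycle: 2 → 7 → 1.

1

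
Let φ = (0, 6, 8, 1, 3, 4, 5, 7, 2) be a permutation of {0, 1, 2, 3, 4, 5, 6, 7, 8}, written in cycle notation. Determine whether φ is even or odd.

The cycle lengths are 9.
A cycle is odd iff its length is even; φ has 0 even-length cycles, so sgn(φ) = (−1)^0 and φ is even.

even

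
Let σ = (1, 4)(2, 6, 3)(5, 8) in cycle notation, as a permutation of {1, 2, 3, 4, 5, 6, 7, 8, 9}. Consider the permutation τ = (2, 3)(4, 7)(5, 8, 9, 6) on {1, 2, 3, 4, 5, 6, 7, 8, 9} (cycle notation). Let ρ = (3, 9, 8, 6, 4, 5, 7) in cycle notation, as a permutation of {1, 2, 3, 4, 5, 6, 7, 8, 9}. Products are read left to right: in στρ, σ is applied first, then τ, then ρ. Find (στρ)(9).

Apply the permutations in order: σ(9) = 9, then τ(9) = 6, then ρ(6) = 4. So (στρ)(9) = 4.

4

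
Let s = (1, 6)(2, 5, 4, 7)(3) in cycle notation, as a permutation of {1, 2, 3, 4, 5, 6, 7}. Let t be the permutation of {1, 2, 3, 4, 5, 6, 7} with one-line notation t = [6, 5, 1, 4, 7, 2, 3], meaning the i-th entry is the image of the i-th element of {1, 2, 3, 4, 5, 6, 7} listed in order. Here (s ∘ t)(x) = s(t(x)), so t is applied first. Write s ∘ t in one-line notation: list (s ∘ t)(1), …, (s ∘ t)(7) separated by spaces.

(s ∘ t)(x) = s(t(x)). Computing each image: s(t(1)) = s(6) = 1, s(t(2)) = s(5) = 4, s(t(3)) = s(1) = 6, s(t(4)) = s(4) = 7, s(t(5)) = s(7) = 2, s(t(6)) = s(2) = 5, s(t(7)) = s(3) = 3.
Hence s ∘ t = [1 4 6 7 2 5 3].

1 4 6 7 2 5 3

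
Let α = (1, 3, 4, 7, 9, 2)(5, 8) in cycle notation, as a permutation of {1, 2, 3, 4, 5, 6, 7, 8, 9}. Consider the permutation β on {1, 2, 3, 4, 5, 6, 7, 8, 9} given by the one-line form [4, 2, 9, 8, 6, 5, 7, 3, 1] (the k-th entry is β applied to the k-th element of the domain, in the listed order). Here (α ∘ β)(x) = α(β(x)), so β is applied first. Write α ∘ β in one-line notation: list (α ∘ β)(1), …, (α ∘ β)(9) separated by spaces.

For each element, apply β then α: 1 → 4 → 7; 2 → 2 → 1; 3 → 9 → 2; 4 → 8 → 5; 5 → 6 → 6; 6 → 5 → 8; 7 → 7 → 9; 8 → 3 → 4; 9 → 1 → 3.
Collecting the images, α ∘ β = [7 1 2 5 6 8 9 4 3].

7 1 2 5 6 8 9 4 3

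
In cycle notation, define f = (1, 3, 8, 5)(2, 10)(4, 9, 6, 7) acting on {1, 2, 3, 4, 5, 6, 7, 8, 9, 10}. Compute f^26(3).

3 lies in the 4-cycle (1, 3, 8, 5).
Since the cycle has length 4, f^26 acts on it the same as f^2 (26 mod 4 = 2).
Advancing 2 steps from 3: 3 → 8 → 5.

5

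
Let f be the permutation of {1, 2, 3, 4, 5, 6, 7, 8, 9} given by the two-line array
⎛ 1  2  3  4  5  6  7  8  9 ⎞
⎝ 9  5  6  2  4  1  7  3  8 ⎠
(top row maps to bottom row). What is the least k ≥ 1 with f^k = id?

15

Decomposing into disjoint cycles gives cycle lengths 5, 3, 1.
Since disjoint cycles commute, ord(f) = lcm(5, 3) = 15.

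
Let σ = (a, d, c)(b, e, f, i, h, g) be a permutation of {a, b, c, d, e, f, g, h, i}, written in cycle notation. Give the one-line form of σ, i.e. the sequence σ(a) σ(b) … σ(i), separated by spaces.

Reading each image from the cycles: a↦d, b↦e, c↦a, d↦c, e↦f, f↦i, g↦b, h↦g, i↦h.
So the one-line form is d e a c f i b g h.

d e a c f i b g h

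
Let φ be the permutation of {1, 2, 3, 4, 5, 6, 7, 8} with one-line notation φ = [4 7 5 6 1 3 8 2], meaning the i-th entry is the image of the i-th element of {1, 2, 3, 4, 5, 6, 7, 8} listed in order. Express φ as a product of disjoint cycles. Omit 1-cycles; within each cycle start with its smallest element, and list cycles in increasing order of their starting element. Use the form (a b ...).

From 1: 1 → 4 → 6 → 3 → 5 → 1, closing the cycle (1 4 6 3 5).
Repeating from the next unused element and collecting all non-trivial cycles gives (1 4 6 3 5)(2 7 8).

(1 4 6 3 5)(2 7 8)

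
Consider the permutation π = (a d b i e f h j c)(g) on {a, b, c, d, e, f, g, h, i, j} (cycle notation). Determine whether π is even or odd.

The cycle lengths are 9, 1.
A cycle is odd iff its length is even; π has 0 even-length cycles, so sgn(π) = (−1)^0 and π is even.

even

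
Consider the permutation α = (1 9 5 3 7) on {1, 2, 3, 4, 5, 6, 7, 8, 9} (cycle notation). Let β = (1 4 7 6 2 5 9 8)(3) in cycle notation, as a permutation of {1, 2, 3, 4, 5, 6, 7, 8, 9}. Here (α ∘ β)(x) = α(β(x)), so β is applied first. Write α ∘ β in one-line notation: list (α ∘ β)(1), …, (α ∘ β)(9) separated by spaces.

4 3 7 1 5 2 6 9 8

(α ∘ β)(x) = α(β(x)). Computing each image: α(β(1)) = α(4) = 4, α(β(2)) = α(5) = 3, α(β(3)) = α(3) = 7, α(β(4)) = α(7) = 1, α(β(5)) = α(9) = 5, α(β(6)) = α(2) = 2, α(β(7)) = α(6) = 6, α(β(8)) = α(1) = 9, α(β(9)) = α(8) = 8.
Hence α ∘ β = [4 3 7 1 5 2 6 9 8].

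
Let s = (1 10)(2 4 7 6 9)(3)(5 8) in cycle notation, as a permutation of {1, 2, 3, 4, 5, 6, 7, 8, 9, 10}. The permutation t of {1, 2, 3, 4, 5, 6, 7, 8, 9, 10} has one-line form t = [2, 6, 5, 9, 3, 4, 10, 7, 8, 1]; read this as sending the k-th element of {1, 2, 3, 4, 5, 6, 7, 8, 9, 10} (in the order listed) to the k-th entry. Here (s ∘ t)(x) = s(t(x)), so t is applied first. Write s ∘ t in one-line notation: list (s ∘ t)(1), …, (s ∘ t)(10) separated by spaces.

4 9 8 2 3 7 1 6 5 10

(s ∘ t)(x) = s(t(x)). Computing each image: s(t(1)) = s(2) = 4, s(t(2)) = s(6) = 9, s(t(3)) = s(5) = 8, s(t(4)) = s(9) = 2, s(t(5)) = s(3) = 3, s(t(6)) = s(4) = 7, s(t(7)) = s(10) = 1, s(t(8)) = s(7) = 6, s(t(9)) = s(8) = 5, s(t(10)) = s(1) = 10.
Hence s ∘ t = [4 9 8 2 3 7 1 6 5 10].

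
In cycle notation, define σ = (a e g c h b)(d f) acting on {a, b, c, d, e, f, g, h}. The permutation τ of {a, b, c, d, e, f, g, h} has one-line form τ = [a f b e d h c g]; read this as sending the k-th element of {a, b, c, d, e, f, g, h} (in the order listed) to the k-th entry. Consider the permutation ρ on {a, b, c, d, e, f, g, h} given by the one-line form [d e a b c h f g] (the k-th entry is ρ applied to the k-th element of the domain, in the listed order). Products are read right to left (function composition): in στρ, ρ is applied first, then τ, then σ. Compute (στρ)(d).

d

(στρ)(d) = σ(τ(ρ(d))). ρ(d) = b, then τ(b) = f, then σ(f) = d, so the result is d.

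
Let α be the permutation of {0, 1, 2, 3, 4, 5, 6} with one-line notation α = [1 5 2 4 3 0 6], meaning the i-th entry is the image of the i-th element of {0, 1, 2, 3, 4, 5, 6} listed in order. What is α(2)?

2

2 is element number 3 of the domain, and entry number 3 of the one-line form is 2, so α(2) = 2.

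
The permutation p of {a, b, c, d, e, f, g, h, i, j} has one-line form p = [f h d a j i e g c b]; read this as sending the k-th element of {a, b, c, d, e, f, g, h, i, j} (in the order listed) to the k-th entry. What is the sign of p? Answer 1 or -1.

In disjoint-cycle form the cycle lengths are 5, 5.
A cycle is odd iff its length is even; p has 0 even-length cycles, so sgn(p) = (−1)^0 and p is even.

1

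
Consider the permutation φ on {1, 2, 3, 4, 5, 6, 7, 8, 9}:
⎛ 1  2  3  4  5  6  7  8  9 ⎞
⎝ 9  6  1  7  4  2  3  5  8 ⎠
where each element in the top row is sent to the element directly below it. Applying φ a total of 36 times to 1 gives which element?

Tracing 1 → 9 → … returns to 1 after 7 steps, so 1 lies in a 7-cycle (1, 9, 8, 5, 4, 7, 3).
Powers repeat with period 7 on this cycle, and 36 mod 7 = 1, so φ^36(1) = φ^1(1).
Advancing 1 step from 1: 1 → 9.

9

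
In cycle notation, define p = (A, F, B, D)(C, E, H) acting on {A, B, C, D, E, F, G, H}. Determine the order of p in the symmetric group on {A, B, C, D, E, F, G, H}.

The cycle type of p is (4, 3, 1).
The order is lcm(4, 3) = 12.

12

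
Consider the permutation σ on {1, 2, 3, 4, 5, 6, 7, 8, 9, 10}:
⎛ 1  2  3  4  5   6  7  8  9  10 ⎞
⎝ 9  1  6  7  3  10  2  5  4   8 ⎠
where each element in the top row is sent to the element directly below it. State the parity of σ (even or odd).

In disjoint-cycle form the cycle lengths are 5, 5.
A cycle is odd iff its length is even; σ has 0 even-length cycles, so sgn(σ) = (−1)^0 and σ is even.

even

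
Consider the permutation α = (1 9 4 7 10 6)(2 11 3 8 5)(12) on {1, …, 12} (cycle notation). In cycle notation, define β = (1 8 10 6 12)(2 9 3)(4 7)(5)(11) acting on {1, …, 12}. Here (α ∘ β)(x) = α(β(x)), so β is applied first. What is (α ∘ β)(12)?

9

β(12) = 1, then α(1) = 9; composing gives (α ∘ β)(12) = 9.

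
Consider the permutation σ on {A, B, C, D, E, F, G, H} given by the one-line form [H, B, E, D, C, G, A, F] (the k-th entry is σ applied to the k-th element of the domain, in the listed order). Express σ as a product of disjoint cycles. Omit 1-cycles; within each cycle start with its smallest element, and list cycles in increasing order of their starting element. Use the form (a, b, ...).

(A, H, F, G)(C, E)

From A: A → H → F → G → A, closing the cycle (A, H, F, G).
Repeating from the next unused element and collecting all non-trivial cycles gives (A, H, F, G)(C, E).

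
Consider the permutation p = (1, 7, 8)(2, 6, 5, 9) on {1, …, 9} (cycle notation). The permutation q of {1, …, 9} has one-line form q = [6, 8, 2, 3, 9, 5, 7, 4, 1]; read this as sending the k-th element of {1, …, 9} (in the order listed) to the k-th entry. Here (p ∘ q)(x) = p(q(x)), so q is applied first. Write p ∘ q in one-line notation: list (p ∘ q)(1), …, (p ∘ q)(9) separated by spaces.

For each element, apply q then p: 1 → 6 → 5; 2 → 8 → 1; 3 → 2 → 6; 4 → 3 → 3; 5 → 9 → 2; 6 → 5 → 9; 7 → 7 → 8; 8 → 4 → 4; 9 → 1 → 7.
So p ∘ q in one-line form is 5 1 6 3 2 9 8 4 7.

5 1 6 3 2 9 8 4 7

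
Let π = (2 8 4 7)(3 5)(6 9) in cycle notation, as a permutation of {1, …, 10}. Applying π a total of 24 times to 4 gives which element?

4

4 lies in the 4-cycle (2 8 4 7).
On a 4-cycle, π^4 is the identity, so π^24 = π^0 there (24 ≡ 0 mod 4).
So π^24(4) = 4.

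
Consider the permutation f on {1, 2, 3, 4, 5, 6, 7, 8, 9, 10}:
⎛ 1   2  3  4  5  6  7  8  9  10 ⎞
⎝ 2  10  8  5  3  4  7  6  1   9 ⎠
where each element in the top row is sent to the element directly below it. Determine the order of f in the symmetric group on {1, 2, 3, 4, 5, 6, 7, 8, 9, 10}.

The disjoint-cycle form of f has cycle lengths 5, 4, 1.
The order of f is the least common multiple of its cycle lengths: lcm(5, 4) = 20.

20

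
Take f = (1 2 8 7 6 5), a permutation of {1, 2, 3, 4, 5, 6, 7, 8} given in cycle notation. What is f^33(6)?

6 lies in the 6-cycle (1 2 8 7 6 5).
On a 6-cycle, f^6 is the identity, so f^33 = f^3 there (33 ≡ 3 mod 6).
Advancing 3 steps from 6: 6 → 5 → 1 → 2.

2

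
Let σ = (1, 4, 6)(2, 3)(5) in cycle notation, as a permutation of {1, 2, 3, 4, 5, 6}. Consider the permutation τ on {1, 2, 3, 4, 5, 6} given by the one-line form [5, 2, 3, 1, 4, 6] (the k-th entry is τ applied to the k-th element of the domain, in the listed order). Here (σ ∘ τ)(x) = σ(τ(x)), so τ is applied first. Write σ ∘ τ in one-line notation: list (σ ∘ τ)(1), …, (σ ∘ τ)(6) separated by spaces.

5 3 2 4 6 1

Chase each element through τ then σ: 1 → 5 → 5; 2 → 2 → 3; 3 → 3 → 2; 4 → 1 → 4; 5 → 4 → 6; 6 → 6 → 1.
So σ ∘ τ in one-line form is 5 3 2 4 6 1.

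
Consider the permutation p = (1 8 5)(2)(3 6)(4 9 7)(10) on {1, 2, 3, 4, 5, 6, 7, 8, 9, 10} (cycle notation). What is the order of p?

6

The cycle type of p is (3, 3, 2, 1, 1).
Since disjoint cycles commute, ord(p) = lcm(3, 3, 2) = 6.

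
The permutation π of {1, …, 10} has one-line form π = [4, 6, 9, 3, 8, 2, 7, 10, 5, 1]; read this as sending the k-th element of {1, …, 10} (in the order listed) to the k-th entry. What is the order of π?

14

Decomposing into disjoint cycles gives cycle lengths 7, 2, 1.
The order is lcm(7, 2) = 14.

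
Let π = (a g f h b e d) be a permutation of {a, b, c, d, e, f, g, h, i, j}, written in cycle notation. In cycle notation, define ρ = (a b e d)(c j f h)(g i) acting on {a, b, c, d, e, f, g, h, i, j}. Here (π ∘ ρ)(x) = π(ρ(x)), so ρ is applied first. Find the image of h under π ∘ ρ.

c

ρ(h) = c, then π(c) = c; composing gives (π ∘ ρ)(h) = c.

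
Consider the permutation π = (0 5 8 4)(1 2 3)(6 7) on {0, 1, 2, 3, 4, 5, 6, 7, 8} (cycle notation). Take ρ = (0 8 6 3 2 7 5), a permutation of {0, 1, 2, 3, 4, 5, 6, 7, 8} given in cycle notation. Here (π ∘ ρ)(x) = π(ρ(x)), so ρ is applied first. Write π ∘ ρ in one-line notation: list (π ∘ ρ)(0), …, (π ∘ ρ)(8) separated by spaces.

(π ∘ ρ)(x) = π(ρ(x)). Computing each image: π(ρ(0)) = π(8) = 4, π(ρ(1)) = π(1) = 2, π(ρ(2)) = π(7) = 6, π(ρ(3)) = π(2) = 3, π(ρ(4)) = π(4) = 0, π(ρ(5)) = π(0) = 5, π(ρ(6)) = π(3) = 1, π(ρ(7)) = π(5) = 8, π(ρ(8)) = π(6) = 7.
Hence π ∘ ρ = [4 2 6 3 0 5 1 8 7].

4 2 6 3 0 5 1 8 7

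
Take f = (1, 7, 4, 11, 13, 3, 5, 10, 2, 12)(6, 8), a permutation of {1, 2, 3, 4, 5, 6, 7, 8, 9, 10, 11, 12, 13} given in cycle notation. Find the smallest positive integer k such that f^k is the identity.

10

The cycle type of f is (10, 2, 1).
Since disjoint cycles commute, ord(f) = lcm(10, 2) = 10.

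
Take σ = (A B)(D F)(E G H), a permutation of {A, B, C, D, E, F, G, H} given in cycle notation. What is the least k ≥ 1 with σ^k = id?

6

The disjoint cycles have lengths 3, 2, 2, 1.
The order of σ is the least common multiple of its cycle lengths: lcm(3, 2, 2) = 6.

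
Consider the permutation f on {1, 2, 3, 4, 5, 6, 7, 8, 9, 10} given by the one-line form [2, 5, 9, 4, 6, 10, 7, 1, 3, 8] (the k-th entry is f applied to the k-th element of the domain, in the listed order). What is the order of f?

The disjoint-cycle form of f has cycle lengths 6, 2, 1, 1.
The order of f is the least common multiple of its cycle lengths: lcm(6, 2) = 6.

6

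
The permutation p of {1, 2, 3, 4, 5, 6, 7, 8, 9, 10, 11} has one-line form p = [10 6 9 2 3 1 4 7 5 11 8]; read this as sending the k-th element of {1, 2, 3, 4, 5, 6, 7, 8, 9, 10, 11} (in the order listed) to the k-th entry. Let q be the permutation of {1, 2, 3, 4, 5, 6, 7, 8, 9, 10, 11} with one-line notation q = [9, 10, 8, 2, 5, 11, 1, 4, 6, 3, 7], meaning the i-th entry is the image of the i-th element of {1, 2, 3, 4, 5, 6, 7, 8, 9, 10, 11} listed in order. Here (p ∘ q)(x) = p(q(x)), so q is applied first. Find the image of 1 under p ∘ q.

(p ∘ q)(1) = p(q(1)). q(1) = 9, then p(9) = 5. So (p ∘ q)(1) = 5.

5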